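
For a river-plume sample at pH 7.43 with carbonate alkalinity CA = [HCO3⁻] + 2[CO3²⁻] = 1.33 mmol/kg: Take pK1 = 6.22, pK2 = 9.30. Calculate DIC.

CA = [HCO3⁻] + 2[CO3²⁻] = (α₁ + 2α₂)·DIC
At pH 7.43: [H⁺]/K1 = 10^-1.21 = 0.061660, K2/[H⁺] = 10^-1.87 = 0.013490
α₁ = 1/(1 + 0.061660 + 0.013490) = 1/1.0751 = 0.9301; α₂ = α₁·K2/[H⁺] = 0.01255
α₁ + 2α₂ = 0.9552
DIC = CA / (α₁ + 2α₂) = 1.33 / 0.9552 = 1.39 mmol/kg

DIC = 1.39 mmol/kg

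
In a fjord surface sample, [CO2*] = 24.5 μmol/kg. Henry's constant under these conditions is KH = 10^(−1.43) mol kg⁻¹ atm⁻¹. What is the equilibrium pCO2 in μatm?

KH = 10^(−1.43) = 3.715×10^-2 mol kg⁻¹ atm⁻¹
pCO2 = [CO2*]/KH = 24.5×10^-6 / 3.715×10^-2 = 6.59×10^-4 atm = 659 μatm

pCO2 = 659 μatm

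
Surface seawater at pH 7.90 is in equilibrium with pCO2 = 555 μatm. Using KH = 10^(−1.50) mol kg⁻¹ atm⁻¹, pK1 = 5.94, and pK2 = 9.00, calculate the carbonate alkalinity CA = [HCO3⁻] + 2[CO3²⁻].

CA = 1.85 mmol/kg

[CO2*] = KH · pCO2 = 10^(−1.50) × 555×10^-6 = 1.755×10^-5 mol/kg
α₀ = 1/(1 + K1/[H⁺] + K1K2/[H⁺]²) = 1/(1 + 10^+1.96 + 10^+0.86) = 0.01006
DIC = [CO2*]/α₀ = 1.755×10^-5 / 0.01006 = 1.745 mmol/kg
CA = (α₁ + 2α₂)·DIC = (0.9171 + 2×0.07285) × 1.745 = 1.85 mmol/kg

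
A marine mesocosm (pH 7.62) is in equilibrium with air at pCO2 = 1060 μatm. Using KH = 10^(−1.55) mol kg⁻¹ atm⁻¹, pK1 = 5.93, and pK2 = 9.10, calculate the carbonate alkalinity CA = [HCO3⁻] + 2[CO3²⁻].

CA = 1.56 mmol/kg

[CO2*] = KH · pCO2 = 10^(−1.55) × 1060×10^-6 = 2.987×10^-5 mol/kg
α₀ = 1/(1 + K1/[H⁺] + K1K2/[H⁺]²) = 1/(1 + 10^+1.69 + 10^+0.21) = 0.01938
DIC = [CO2*]/α₀ = 2.987×10^-5 / 0.01938 = 1.542 mmol/kg
CA = (α₁ + 2α₂)·DIC = (0.9492 + 2×0.03143) × 1.542 = 1.56 mmol/kg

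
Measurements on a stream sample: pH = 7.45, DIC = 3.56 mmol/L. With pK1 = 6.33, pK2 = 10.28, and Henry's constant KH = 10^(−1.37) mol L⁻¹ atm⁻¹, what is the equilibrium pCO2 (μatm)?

pCO2 = 5880 μatm

α₀ = 1 / (1 + K1/[H⁺] + K1K2/[H⁺]²) = 1 / (1 + 10^+1.12 + 10^-1.71)
   = 1 / (1 + 13.183 + 0.019498) = 1/14.202 = 0.07041
[CO2*] = α₀ × DIC = 0.07041 × 3.56 = 0.2507 mmol/L
pCO2 = [CO2*]/KH = 2.507×10^-4 / 4.266×10^-2 = 5880 μatm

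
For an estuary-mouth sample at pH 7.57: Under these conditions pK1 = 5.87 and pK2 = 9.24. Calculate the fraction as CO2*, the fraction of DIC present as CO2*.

α₀ = 1 / (1 + K1/[H⁺] + K1K2/[H⁺]²) = 1 / (1 + 10^+1.70 + 10^+0.03)
   = 1 / (1 + 50.119 + 1.0715) = 1/52.190 = 0.01916

α₀ = 0.0192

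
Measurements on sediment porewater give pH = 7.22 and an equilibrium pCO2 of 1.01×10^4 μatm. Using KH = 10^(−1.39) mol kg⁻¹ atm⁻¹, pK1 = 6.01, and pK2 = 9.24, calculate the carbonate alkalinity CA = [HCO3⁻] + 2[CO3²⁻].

[CO2*] = KH · pCO2 = 10^(−1.39) × 1.01×10^4×10^-6 = 4.115×10^-4 mol/kg
α₀ = 1/(1 + K1/[H⁺] + K1K2/[H⁺]²) = 1/(1 + 10^+1.21 + 10^-0.81) = 0.05756
DIC = [CO2*]/α₀ = 4.115×10^-4 / 0.05756 = 7.148 mmol/kg
CA = (α₁ + 2α₂)·DIC = (0.9335 + 2×0.008915) × 7.148 = 6.80 mmol/kg

CA = 6.80 mmol/kg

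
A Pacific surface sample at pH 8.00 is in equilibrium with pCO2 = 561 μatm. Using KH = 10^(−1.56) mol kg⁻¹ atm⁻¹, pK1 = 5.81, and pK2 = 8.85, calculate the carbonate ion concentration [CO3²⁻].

[CO2*] = KH · pCO2 = 10^(−1.56) × 561×10^-6 = 1.545×10^-5 mol/kg
α₀ = 1/(1 + K1/[H⁺] + K1K2/[H⁺]²) = 1/(1 + 10^+2.19 + 10^+1.34) = 0.005626
DIC = [CO2*]/α₀ = 1.545×10^-5 / 0.005626 = 2.747 mmol/kg
[CO3²⁻] = α₂·DIC; α₂ = 0.1231, so [CO3²⁻] = 0.1231 × 2.747 = 0.338 mmol/kg

[CO3²⁻] = 0.338 mmol/kg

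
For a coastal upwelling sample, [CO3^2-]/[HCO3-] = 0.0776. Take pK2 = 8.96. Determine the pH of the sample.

From K2 = [H⁺][CO3^2-]/[HCO3-]:  pH = pK2 + log₁₀([CO3^2-]/[HCO3-])
log₁₀(0.0776) = -1.110
pH = 8.96 + (-1.110) = 7.85

pH = 7.85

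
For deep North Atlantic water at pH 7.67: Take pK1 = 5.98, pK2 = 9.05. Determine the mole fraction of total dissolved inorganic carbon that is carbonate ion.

α₂ = 0.0392

α₂ = 1 / (1 + [H⁺]/K2 + [H⁺]²/(K1K2)) = 1 / (1 + 10^+1.38 + 10^-0.31)
   = 1 / (1 + 23.988 + 0.48978) = 1/25.478 = 0.03925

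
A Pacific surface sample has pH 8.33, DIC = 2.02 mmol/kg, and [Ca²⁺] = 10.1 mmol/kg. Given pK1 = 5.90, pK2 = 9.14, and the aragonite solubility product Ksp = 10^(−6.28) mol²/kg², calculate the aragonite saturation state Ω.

Ω = 5.20

α₂ = 1 / (1 + [H⁺]/K2 + [H⁺]²/(K1K2)) = 1 / (1 + 10^+0.81 + 10^-1.62)
   = 1 / (1 + 6.4565 + 0.023988) = 1/7.4805 = 0.1337
[CO3²⁻] = α₂ × DIC = 0.1337 × 2.02 = 0.2700 mmol/kg
Ksp = 10^(−6.28) = 5.248×10^-7
Ω = [Ca²⁺][CO3²⁻]/Ksp = (10.1×10^-3)(2.700×10^-4) / 5.248×10^-7 = 5.20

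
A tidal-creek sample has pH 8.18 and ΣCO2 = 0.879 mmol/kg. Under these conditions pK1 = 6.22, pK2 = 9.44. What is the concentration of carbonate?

α₂ = 1 / (1 + [H⁺]/K2 + [H⁺]²/(K1K2)) = 1 / (1 + 10^+1.26 + 10^-0.70)
   = 1 / (1 + 18.197 + 0.19953) = 1/19.397 = 0.05156
[CO3²⁻] = α₂ × DIC = 0.05156 × 0.879 = 0.0453 mmol/kg

[CO3²⁻] = 0.0453 mmol/kg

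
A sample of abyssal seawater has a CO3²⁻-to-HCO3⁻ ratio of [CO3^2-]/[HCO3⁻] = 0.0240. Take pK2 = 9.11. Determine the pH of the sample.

pH = 7.49

From K2 = [H⁺][CO3^2-]/[HCO3⁻]:  pH = pK2 + log₁₀([CO3^2-]/[HCO3⁻])
log₁₀(0.0240) = -1.620
pH = 9.11 + (-1.620) = 7.49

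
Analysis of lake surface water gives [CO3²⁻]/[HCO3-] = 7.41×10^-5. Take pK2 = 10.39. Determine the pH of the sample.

pH = 6.26

From K2 = [H⁺][CO3²⁻]/[HCO3-]:  pH = pK2 + log₁₀([CO3²⁻]/[HCO3-])
log₁₀(7.41×10^-5) = -4.130
pH = 10.39 + (-4.130) = 6.26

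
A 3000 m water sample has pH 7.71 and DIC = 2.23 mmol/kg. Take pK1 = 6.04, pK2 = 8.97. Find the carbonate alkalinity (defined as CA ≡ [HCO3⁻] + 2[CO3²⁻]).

CA = 2.30 mmol/kg

CA = [HCO3⁻] + 2[CO3²⁻] = (α₁ + 2α₂)·DIC
At pH 7.71: [H⁺]/K1 = 10^-1.67 = 0.021380, K2/[H⁺] = 10^-1.26 = 0.054954
α₁ = 1/(1 + 0.021380 + 0.054954) = 1/1.0763 = 0.9291; α₂ = α₁·K2/[H⁺] = 0.05106
α₁ + 2α₂ = 1.0312
CA = 1.0312 × 2.23 = 2.30 mmol/kg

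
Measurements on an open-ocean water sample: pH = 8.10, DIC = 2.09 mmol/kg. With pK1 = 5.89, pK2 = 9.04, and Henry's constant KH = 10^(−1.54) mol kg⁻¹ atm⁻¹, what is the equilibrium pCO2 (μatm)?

pCO2 = 399 μatm

α₀ = 1 / (1 + K1/[H⁺] + K1K2/[H⁺]²) = 1 / (1 + 10^+2.21 + 10^+1.27)
   = 1 / (1 + 162.18 + 18.621) = 1/181.80 = 0.005500
[CO2*] = α₀ × DIC = 0.005500 × 2.09 = 0.01150 mmol/kg = 11.50 μmol/kg
pCO2 = [CO2*]/KH = 1.150×10^-5 / 2.884×10^-2 = 399 μatm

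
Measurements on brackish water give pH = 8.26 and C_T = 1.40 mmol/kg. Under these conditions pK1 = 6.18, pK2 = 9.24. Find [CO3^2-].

α₂ = 1 / (1 + [H⁺]/K2 + [H⁺]²/(K1K2)) = 1 / (1 + 10^+0.98 + 10^-1.10)
   = 1 / (1 + 9.5499 + 0.079433) = 1/10.629 = 0.09408
[CO3²⁻] = α₂ × DIC = 0.09408 × 1.40 = 0.132 mmol/kg

[CO3²⁻] = 0.132 mmol/kg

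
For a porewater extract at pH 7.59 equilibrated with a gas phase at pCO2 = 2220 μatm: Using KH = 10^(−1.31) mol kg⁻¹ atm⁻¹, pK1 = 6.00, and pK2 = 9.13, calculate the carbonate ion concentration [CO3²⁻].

[CO3²⁻] = 0.122 mmol/kg

[CO2*] = KH · pCO2 = 10^(−1.31) × 2220×10^-6 = 1.087×10^-4 mol/kg
α₀ = 1/(1 + K1/[H⁺] + K1K2/[H⁺]²) = 1/(1 + 10^+1.59 + 10^+0.05) = 0.02437
DIC = [CO2*]/α₀ = 1.087×10^-4 / 0.02437 = 4.461 mmol/kg
[CO3²⁻] = α₂·DIC; α₂ = 0.02735, so [CO3²⁻] = 0.02735 × 4.461 = 0.122 mmol/kg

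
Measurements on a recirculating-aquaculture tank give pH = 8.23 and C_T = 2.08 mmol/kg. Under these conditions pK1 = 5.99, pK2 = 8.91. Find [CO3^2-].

α₂ = 1 / (1 + [H⁺]/K2 + [H⁺]²/(K1K2)) = 1 / (1 + 10^+0.68 + 10^-1.56)
   = 1 / (1 + 4.7863 + 0.027542) = 1/5.8138 = 0.1720
[CO3²⁻] = α₂ × DIC = 0.1720 × 2.08 = 0.358 mmol/kg

[CO3²⁻] = 0.358 mmol/kg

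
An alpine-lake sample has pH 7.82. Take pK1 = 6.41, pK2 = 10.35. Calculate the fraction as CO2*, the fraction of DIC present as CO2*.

α₀ = 1 / (1 + K1/[H⁺] + K1K2/[H⁺]²) = 1 / (1 + 10^+1.41 + 10^-1.12)
   = 1 / (1 + 25.704 + 0.075858) = 1/26.780 = 0.03734

α₀ = 0.0373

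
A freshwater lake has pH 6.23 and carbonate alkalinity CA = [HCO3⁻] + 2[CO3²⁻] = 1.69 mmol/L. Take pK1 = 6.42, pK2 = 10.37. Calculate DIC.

DIC = 4.31 mmol/L

CA = [HCO3⁻] + 2[CO3²⁻] = (α₁ + 2α₂)·DIC
At pH 6.23: [H⁺]/K1 = 10^0.19 = 1.5488, K2/[H⁺] = 10^-4.14 = 7.2444×10^-5
α₁ = 1/(1 + 1.5488 + 7.2444×10^-5) = 1/2.5489 = 0.3923; α₂ = α₁·K2/[H⁺] = 2.842×10^-5
α₁ + 2α₂ = 0.3924
DIC = CA / (α₁ + 2α₂) = 1.69 / 0.3924 = 4.31 mmol/L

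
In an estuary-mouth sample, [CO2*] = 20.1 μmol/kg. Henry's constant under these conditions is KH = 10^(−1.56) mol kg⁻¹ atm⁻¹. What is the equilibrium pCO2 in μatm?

pCO2 = 730 μatm

KH = 10^(−1.56) = 2.754×10^-2 mol kg⁻¹ atm⁻¹
pCO2 = [CO2*]/KH = 20.1×10^-6 / 2.754×10^-2 = 7.30×10^-4 atm = 730 μatm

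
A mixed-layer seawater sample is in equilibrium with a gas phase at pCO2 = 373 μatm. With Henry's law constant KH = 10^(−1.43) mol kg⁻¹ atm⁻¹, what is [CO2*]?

[CO2*] = 13.9 μmol/kg

KH = 10^(−1.43) = 3.715×10^-2 mol kg⁻¹ atm⁻¹
[CO2*] = KH · pCO2 = 3.715×10^-2 × 373×10^-6 atm = 1.39×10^-5 mol/kg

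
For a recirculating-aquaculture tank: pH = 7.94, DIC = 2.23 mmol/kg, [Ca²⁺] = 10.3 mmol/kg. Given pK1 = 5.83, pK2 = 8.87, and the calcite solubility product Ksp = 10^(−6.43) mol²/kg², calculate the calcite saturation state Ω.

α₂ = 1 / (1 + [H⁺]/K2 + [H⁺]²/(K1K2)) = 1 / (1 + 10^+0.93 + 10^-1.18)
   = 1 / (1 + 8.5114 + 0.066069) = 1/9.5774 = 0.1044
[CO3²⁻] = α₂ × DIC = 0.1044 × 2.23 = 0.2328 mmol/kg
Ksp = 10^(−6.43) = 3.715×10^-7
Ω = [Ca²⁺][CO3²⁻]/Ksp = (10.3×10^-3)(2.328×10^-4) / 3.715×10^-7 = 6.45

Ω = 6.45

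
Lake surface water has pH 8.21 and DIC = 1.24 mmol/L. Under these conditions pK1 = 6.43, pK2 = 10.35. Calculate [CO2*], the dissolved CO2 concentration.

α₀ = 1 / (1 + K1/[H⁺] + K1K2/[H⁺]²) = 1 / (1 + 10^+1.78 + 10^-0.36)
   = 1 / (1 + 60.256 + 0.43652) = 1/61.692 = 0.01621
[CO2*] = α₀ × DIC = 0.01621 × 1.24 = 0.0201 mmol/L

[CO2*] = 0.0201 mmol/L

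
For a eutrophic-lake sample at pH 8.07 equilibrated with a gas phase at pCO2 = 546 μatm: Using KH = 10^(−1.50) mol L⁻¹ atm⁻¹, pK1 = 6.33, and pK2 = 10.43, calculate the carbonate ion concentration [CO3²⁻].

[CO3²⁻] = 4.14 μmol/L

[CO2*] = KH · pCO2 = 10^(−1.50) × 546×10^-6 = 1.727×10^-5 mol/L
α₀ = 1/(1 + K1/[H⁺] + K1K2/[H⁺]²) = 1/(1 + 10^+1.74 + 10^-0.62) = 0.01780
DIC = [CO2*]/α₀ = 1.727×10^-5 / 0.01780 = 0.9702 mmol/L
[CO3²⁻] = α₂·DIC; α₂ = 0.004269, so [CO3²⁻] = 0.004269 × 0.9702 = 0.00414 mmol/L = 4.14 μmol/L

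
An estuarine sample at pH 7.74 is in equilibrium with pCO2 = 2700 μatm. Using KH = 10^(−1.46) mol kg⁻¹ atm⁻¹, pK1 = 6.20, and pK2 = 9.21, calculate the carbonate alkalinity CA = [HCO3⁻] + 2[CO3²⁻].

[CO2*] = KH · pCO2 = 10^(−1.46) × 2700×10^-6 = 9.362×10^-5 mol/kg
α₀ = 1/(1 + K1/[H⁺] + K1K2/[H⁺]²) = 1/(1 + 10^+1.54 + 10^+0.07) = 0.02714
DIC = [CO2*]/α₀ = 9.362×10^-5 / 0.02714 = 3.450 mmol/kg
CA = (α₁ + 2α₂)·DIC = (0.9410 + 2×0.03188) × 3.450 = 3.47 mmol/kg

CA = 3.47 mmol/kg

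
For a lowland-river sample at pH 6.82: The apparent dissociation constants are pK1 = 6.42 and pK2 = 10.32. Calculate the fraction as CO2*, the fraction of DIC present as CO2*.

α₀ = 0.285

α₀ = 1 / (1 + K1/[H⁺] + K1K2/[H⁺]²) = 1 / (1 + 10^+0.40 + 10^-3.10)
   = 1 / (1 + 2.5119 + 0.00079433) = 1/3.5127 = 0.2847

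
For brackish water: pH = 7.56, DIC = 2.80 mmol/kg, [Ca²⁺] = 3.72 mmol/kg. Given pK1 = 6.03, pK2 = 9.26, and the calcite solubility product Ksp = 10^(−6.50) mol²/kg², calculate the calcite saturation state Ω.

α₂ = 1 / (1 + [H⁺]/K2 + [H⁺]²/(K1K2)) = 1 / (1 + 10^+1.70 + 10^+0.17)
   = 1 / (1 + 50.119 + 1.4791) = 1/52.598 = 0.01901
[CO3²⁻] = α₂ × DIC = 0.01901 × 2.80 = 0.05323 mmol/kg
Ksp = 10^(−6.50) = 3.162×10^-7
Ω = [Ca²⁺][CO3²⁻]/Ksp = (3.72×10^-3)(5.323×10^-5) / 3.162×10^-7 = 0.626

Ω = 0.626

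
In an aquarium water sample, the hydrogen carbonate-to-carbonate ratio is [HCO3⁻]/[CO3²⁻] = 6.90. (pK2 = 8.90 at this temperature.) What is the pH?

From K2 = [H⁺][CO3²⁻]/[HCO3⁻]:  pH = pK2 − log₁₀([HCO3⁻]/[CO3²⁻])
log₁₀(6.90) = +0.839
pH = 8.90 − (+0.839) = 8.06

pH = 8.06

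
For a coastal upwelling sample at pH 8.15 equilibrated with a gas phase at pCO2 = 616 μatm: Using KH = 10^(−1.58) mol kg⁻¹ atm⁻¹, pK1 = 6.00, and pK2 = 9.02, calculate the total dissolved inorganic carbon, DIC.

DIC = 2.61 mmol/kg

[CO2*] = KH · pCO2 = 10^(−1.58) × 616×10^-6 = 1.620×10^-5 mol/kg
α₀ = 1/(1 + K1/[H⁺] + K1K2/[H⁺]²) = 1/(1 + 10^+2.15 + 10^+1.28) = 0.006199
DIC = [CO2*]/α₀ = 1.620×10^-5 / 0.006199 = 2.61 mmol/kg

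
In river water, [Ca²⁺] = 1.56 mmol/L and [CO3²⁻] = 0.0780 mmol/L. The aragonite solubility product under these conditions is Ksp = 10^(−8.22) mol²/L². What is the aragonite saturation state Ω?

Ω = 20.2

Ksp = 10^(−8.22) = 6.026×10^-9
Ω = [Ca²⁺][CO3²⁻]/Ksp = (1.56×10^-3)(0.0780×10^-3) / 6.026×10^-9 = 20.2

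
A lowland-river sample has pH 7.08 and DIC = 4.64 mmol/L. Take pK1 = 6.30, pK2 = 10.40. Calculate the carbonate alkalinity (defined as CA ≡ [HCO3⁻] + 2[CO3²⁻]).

CA = [HCO3⁻] + 2[CO3²⁻] = (α₁ + 2α₂)·DIC
At pH 7.08: [H⁺]/K1 = 10^-0.78 = 0.16596, K2/[H⁺] = 10^-3.32 = 0.00047863
α₁ = 1/(1 + 0.16596 + 0.00047863) = 1/1.1664 = 0.8573; α₂ = α₁·K2/[H⁺] = 0.0004103
α₁ + 2α₂ = 0.8581
CA = 0.8581 × 4.64 = 3.98 mmol/L

CA = 3.98 mmol/L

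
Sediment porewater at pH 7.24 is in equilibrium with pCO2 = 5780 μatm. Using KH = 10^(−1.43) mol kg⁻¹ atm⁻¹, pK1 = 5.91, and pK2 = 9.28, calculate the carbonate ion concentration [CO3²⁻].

[CO2*] = KH · pCO2 = 10^(−1.43) × 5780×10^-6 = 2.147×10^-4 mol/kg
α₀ = 1/(1 + K1/[H⁺] + K1K2/[H⁺]²) = 1/(1 + 10^+1.33 + 10^-0.71) = 0.04430
DIC = [CO2*]/α₀ = 2.147×10^-4 / 0.04430 = 4.848 mmol/kg
[CO3²⁻] = α₂·DIC; α₂ = 0.008637, so [CO3²⁻] = 0.008637 × 4.848 = 0.0419 mmol/kg

[CO3²⁻] = 0.0419 mmol/kg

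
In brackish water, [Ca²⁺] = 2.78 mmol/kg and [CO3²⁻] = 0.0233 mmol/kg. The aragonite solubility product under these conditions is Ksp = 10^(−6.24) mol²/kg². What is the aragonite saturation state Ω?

Ksp = 10^(−6.24) = 5.754×10^-7
Ω = [Ca²⁺][CO3²⁻]/Ksp = (2.78×10^-3)(0.0233×10^-3) / 5.754×10^-7 = 0.113

Ω = 0.113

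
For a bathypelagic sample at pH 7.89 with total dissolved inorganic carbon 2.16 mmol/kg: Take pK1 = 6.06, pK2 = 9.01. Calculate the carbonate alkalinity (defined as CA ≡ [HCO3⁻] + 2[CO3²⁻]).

CA = [HCO3⁻] + 2[CO3²⁻] = (α₁ + 2α₂)·DIC
At pH 7.89: [H⁺]/K1 = 10^-1.83 = 0.014791, K2/[H⁺] = 10^-1.12 = 0.075858
α₁ = 1/(1 + 0.014791 + 0.075858) = 1/1.0906 = 0.9169; α₂ = α₁·K2/[H⁺] = 0.06955
α₁ + 2α₂ = 1.0560
CA = 1.0560 × 2.16 = 2.28 mmol/kg

CA = 2.28 mmol/kg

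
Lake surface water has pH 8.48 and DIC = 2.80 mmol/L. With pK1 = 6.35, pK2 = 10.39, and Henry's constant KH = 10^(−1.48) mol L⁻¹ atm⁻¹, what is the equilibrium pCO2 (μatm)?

α₀ = 1 / (1 + K1/[H⁺] + K1K2/[H⁺]²) = 1 / (1 + 10^+2.13 + 10^+0.22)
   = 1 / (1 + 134.90 + 1.6596) = 1/137.56 = 0.007270
[CO2*] = α₀ × DIC = 0.007270 × 2.80 = 0.02036 mmol/L
pCO2 = [CO2*]/KH = 2.036×10^-5 / 3.311×10^-2 = 615 μatm

pCO2 = 615 μatm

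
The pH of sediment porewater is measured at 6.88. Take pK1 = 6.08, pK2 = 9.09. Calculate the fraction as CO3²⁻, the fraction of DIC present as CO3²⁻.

α₂ = 1 / (1 + [H⁺]/K2 + [H⁺]²/(K1K2)) = 1 / (1 + 10^+2.21 + 10^+1.41)
   = 1 / (1 + 162.18 + 25.704) = 1/188.88 = 0.005294

α₂ = 0.00529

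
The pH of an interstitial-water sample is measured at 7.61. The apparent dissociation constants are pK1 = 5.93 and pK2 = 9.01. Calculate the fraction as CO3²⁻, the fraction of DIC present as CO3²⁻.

α₂ = 1 / (1 + [H⁺]/K2 + [H⁺]²/(K1K2)) = 1 / (1 + 10^+1.40 + 10^-0.28)
   = 1 / (1 + 25.119 + 0.52481) = 1/26.644 = 0.03753

α₂ = 0.0375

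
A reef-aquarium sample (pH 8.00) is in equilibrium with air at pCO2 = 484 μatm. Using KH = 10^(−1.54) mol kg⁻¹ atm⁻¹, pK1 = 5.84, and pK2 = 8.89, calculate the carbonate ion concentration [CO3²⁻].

[CO2*] = KH · pCO2 = 10^(−1.54) × 484×10^-6 = 1.396×10^-5 mol/kg
α₀ = 1/(1 + K1/[H⁺] + K1K2/[H⁺]²) = 1/(1 + 10^+2.16 + 10^+1.27) = 0.006091
DIC = [CO2*]/α₀ = 1.396×10^-5 / 0.006091 = 2.292 mmol/kg
[CO3²⁻] = α₂·DIC; α₂ = 0.1134, so [CO3²⁻] = 0.1134 × 2.292 = 0.260 mmol/kg

[CO3²⁻] = 0.260 mmol/kg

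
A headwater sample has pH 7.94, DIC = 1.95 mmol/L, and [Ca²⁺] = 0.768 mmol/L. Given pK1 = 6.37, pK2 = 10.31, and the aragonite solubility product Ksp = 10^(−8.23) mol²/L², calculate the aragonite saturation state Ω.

Ω = 1.05

α₂ = 1 / (1 + [H⁺]/K2 + [H⁺]²/(K1K2)) = 1 / (1 + 10^+2.37 + 10^+0.80)
   = 1 / (1 + 234.42 + 6.3096) = 1/241.73 = 0.004137
[CO3²⁻] = α₂ × DIC = 0.004137 × 1.95 = 0.008067 mmol/L = 8.067 μmol/L
Ksp = 10^(−8.23) = 5.888×10^-9
Ω = [Ca²⁺][CO3²⁻]/Ksp = (0.768×10^-3)(8.067×10^-6) / 5.888×10^-9 = 1.05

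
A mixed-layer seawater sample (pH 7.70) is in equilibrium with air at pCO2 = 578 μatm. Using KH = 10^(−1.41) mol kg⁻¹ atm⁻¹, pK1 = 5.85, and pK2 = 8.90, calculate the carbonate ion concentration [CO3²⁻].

[CO2*] = KH · pCO2 = 10^(−1.41) × 578×10^-6 = 2.249×10^-5 mol/kg
α₀ = 1/(1 + K1/[H⁺] + K1K2/[H⁺]²) = 1/(1 + 10^+1.85 + 10^+0.65) = 0.01311
DIC = [CO2*]/α₀ = 2.249×10^-5 / 0.01311 = 1.715 mmol/kg
[CO3²⁻] = α₂·DIC; α₂ = 0.05857, so [CO3²⁻] = 0.05857 × 1.715 = 0.100 mmol/kg

[CO3²⁻] = 0.100 mmol/kg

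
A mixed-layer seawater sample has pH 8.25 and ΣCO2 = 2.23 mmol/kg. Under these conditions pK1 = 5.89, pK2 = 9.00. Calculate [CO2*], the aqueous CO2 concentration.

[CO2*] = 8.23 μmol/kg

α₀ = 1 / (1 + K1/[H⁺] + K1K2/[H⁺]²) = 1 / (1 + 10^+2.36 + 10^+1.61)
   = 1 / (1 + 229.09 + 40.738) = 1/270.82 = 0.003692
[CO2*] = α₀ × DIC = 0.003692 × 2.23 = 0.00823 mmol/kg = 8.23 μmol/kg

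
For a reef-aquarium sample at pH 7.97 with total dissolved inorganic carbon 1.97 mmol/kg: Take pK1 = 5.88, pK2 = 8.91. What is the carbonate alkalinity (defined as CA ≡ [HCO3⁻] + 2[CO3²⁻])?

CA = [HCO3⁻] + 2[CO3²⁻] = (α₁ + 2α₂)·DIC
At pH 7.97: [H⁺]/K1 = 10^-2.09 = 0.0081283, K2/[H⁺] = 10^-0.94 = 0.11482
α₁ = 1/(1 + 0.0081283 + 0.11482) = 1/1.1229 = 0.8905; α₂ = α₁·K2/[H⁺] = 0.1022
α₁ + 2α₂ = 1.0950
CA = 1.0950 × 1.97 = 2.16 mmol/kg

CA = 2.16 mmol/kg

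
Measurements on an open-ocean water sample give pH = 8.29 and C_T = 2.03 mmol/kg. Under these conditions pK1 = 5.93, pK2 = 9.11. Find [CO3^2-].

α₂ = 1 / (1 + [H⁺]/K2 + [H⁺]²/(K1K2)) = 1 / (1 + 10^+0.82 + 10^-1.54)
   = 1 / (1 + 6.6069 + 0.028840) = 1/7.6358 = 0.1310
[CO3²⁻] = α₂ × DIC = 0.1310 × 2.03 = 0.266 mmol/kg

[CO3²⁻] = 0.266 mmol/kg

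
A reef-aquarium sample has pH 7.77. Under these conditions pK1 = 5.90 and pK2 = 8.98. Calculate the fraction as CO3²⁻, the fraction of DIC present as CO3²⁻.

α₂ = 1 / (1 + [H⁺]/K2 + [H⁺]²/(K1K2)) = 1 / (1 + 10^+1.21 + 10^-0.66)
   = 1 / (1 + 16.218 + 0.21878) = 1/17.437 = 0.05735

α₂ = 0.0573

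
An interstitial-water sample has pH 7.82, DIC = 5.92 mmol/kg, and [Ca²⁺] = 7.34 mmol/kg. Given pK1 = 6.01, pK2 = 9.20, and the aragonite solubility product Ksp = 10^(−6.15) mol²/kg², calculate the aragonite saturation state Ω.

α₂ = 1 / (1 + [H⁺]/K2 + [H⁺]²/(K1K2)) = 1 / (1 + 10^+1.38 + 10^-0.43)
   = 1 / (1 + 23.988 + 0.37154) = 1/25.360 = 0.03943
[CO3²⁻] = α₂ × DIC = 0.03943 × 5.92 = 0.2334 mmol/kg
Ksp = 10^(−6.15) = 7.079×10^-7
Ω = [Ca²⁺][CO3²⁻]/Ksp = (7.34×10^-3)(2.334×10^-4) / 7.079×10^-7 = 2.42

Ω = 2.42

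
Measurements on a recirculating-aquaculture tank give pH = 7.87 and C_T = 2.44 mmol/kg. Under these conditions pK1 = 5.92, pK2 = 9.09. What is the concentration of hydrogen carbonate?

[HCO3⁻] = 2.28 mmol/kg

α₁ = 1 / (1 + [H⁺]/K1 + K2/[H⁺]) = 1 / (1 + 10^-1.95 + 10^-1.22)
   = 1 / (1 + 0.011220 + 0.060256) = 1/1.0715 = 0.9333
[HCO3⁻] = α₁ × DIC = 0.9333 × 2.44 = 2.28 mmol/kg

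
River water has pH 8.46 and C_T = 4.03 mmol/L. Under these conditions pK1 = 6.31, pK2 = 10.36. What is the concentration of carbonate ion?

[CO3²⁻] = 0.0498 mmol/L

α₂ = 1 / (1 + [H⁺]/K2 + [H⁺]²/(K1K2)) = 1 / (1 + 10^+1.90 + 10^-0.25)
   = 1 / (1 + 79.433 + 0.56234) = 1/80.995 = 0.01235
[CO3²⁻] = α₂ × DIC = 0.01235 × 4.03 = 0.0498 mmol/L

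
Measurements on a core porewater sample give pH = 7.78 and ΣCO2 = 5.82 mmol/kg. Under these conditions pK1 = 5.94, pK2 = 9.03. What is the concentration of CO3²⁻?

α₂ = 1 / (1 + [H⁺]/K2 + [H⁺]²/(K1K2)) = 1 / (1 + 10^+1.25 + 10^-0.59)
   = 1 / (1 + 17.783 + 0.25704) = 1/19.040 = 0.05252
[CO3²⁻] = α₂ × DIC = 0.05252 × 5.82 = 0.306 mmol/kg

[CO3²⁻] = 0.306 mmol/kg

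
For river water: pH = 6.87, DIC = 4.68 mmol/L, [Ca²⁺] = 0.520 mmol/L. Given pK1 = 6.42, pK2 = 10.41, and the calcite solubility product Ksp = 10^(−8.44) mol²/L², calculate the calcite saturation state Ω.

α₂ = 1 / (1 + [H⁺]/K2 + [H⁺]²/(K1K2)) = 1 / (1 + 10^+3.54 + 10^+3.09)
   = 1 / (1 + 3467.4 + 1230.3) = 1/4698.6 = 0.0002128
[CO3²⁻] = α₂ × DIC = 0.0002128 × 4.68 = 0.0009960 mmol/L = 0.9960 μmol/L
Ksp = 10^(−8.44) = 3.631×10^-9
Ω = [Ca²⁺][CO3²⁻]/Ksp = (0.520×10^-3)(9.960×10^-7) / 3.631×10^-9 = 0.143

Ω = 0.143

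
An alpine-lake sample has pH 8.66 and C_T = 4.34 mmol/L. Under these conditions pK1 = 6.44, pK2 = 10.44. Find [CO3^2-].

[CO3²⁻] = 0.0704 mmol/L

α₂ = 1 / (1 + [H⁺]/K2 + [H⁺]²/(K1K2)) = 1 / (1 + 10^+1.78 + 10^-0.44)
   = 1 / (1 + 60.256 + 0.36308) = 1/61.619 = 0.01623
[CO3²⁻] = α₂ × DIC = 0.01623 × 4.34 = 0.0704 mmol/L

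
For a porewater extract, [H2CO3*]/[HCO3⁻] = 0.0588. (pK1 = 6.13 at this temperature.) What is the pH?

From K1 = [H⁺][HCO3⁻]/[H2CO3*]:  pH = pK1 − log₁₀([H2CO3*]/[HCO3⁻])
log₁₀(0.0588) = -1.231
pH = 6.13 − (-1.231) = 7.36

pH = 7.36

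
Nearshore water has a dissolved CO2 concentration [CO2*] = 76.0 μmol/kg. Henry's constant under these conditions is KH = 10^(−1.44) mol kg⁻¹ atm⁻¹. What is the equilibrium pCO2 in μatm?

pCO2 = 2090 μatm

KH = 10^(−1.44) = 3.631×10^-2 mol kg⁻¹ atm⁻¹
pCO2 = [CO2*]/KH = 76.0×10^-6 / 3.631×10^-2 = 2.09×10^-3 atm = 2090 μatm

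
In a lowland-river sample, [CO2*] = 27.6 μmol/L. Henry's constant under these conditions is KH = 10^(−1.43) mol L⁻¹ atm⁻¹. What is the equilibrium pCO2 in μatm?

KH = 10^(−1.43) = 3.715×10^-2 mol L⁻¹ atm⁻¹
pCO2 = [CO2*]/KH = 27.6×10^-6 / 3.715×10^-2 = 7.43×10^-4 atm = 743 μatm

pCO2 = 743 μatm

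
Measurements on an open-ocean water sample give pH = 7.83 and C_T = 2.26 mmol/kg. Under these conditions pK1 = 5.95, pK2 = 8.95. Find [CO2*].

α₀ = 1 / (1 + K1/[H⁺] + K1K2/[H⁺]²) = 1 / (1 + 10^+1.88 + 10^+0.76)
   = 1 / (1 + 75.858 + 5.7544) = 1/82.612 = 0.01210
[CO2*] = α₀ × DIC = 0.01210 × 2.26 = 0.0274 mmol/kg

[CO2*] = 0.0274 mmol/kg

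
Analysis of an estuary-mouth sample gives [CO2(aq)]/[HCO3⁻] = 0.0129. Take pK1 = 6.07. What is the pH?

From K1 = [H⁺][HCO3⁻]/[CO2(aq)]:  pH = pK1 − log₁₀([CO2(aq)]/[HCO3⁻])
log₁₀(0.0129) = -1.889
pH = 6.07 − (-1.889) = 7.96

pH = 7.96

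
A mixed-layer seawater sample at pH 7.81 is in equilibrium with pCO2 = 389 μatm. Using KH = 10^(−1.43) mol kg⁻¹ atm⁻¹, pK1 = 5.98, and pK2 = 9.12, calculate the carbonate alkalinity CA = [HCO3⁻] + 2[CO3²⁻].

CA = 1.07 mmol/kg

[CO2*] = KH · pCO2 = 10^(−1.43) × 389×10^-6 = 1.445×10^-5 mol/kg
α₀ = 1/(1 + K1/[H⁺] + K1K2/[H⁺]²) = 1/(1 + 10^+1.83 + 10^+0.52) = 0.01390
DIC = [CO2*]/α₀ = 1.445×10^-5 / 0.01390 = 1.039 mmol/kg
CA = (α₁ + 2α₂)·DIC = (0.9401 + 2×0.04604) × 1.039 = 1.07 mmol/kg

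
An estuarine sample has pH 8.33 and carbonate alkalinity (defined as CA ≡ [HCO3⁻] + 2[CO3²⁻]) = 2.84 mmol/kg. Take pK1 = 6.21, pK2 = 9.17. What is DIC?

DIC = 2.54 mmol/kg

CA = [HCO3⁻] + 2[CO3²⁻] = (α₁ + 2α₂)·DIC
At pH 8.33: [H⁺]/K1 = 10^-2.12 = 0.0075858, K2/[H⁺] = 10^-0.84 = 0.14454
α₁ = 1/(1 + 0.0075858 + 0.14454) = 1/1.1521 = 0.8680; α₂ = α₁·K2/[H⁺] = 0.1255
α₁ + 2α₂ = 1.1189
DIC = CA / (α₁ + 2α₂) = 2.84 / 1.1189 = 2.54 mmol/kg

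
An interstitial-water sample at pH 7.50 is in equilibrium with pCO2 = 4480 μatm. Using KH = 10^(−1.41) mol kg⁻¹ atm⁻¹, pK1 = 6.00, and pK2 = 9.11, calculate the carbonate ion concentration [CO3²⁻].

[CO2*] = KH · pCO2 = 10^(−1.41) × 4480×10^-6 = 1.743×10^-4 mol/kg
α₀ = 1/(1 + K1/[H⁺] + K1K2/[H⁺]²) = 1/(1 + 10^+1.50 + 10^-0.11) = 0.02994
DIC = [CO2*]/α₀ = 1.743×10^-4 / 0.02994 = 5.821 mmol/kg
[CO3²⁻] = α₂·DIC; α₂ = 0.02324, so [CO3²⁻] = 0.02324 × 5.821 = 0.135 mmol/kg

[CO3²⁻] = 0.135 mmol/kg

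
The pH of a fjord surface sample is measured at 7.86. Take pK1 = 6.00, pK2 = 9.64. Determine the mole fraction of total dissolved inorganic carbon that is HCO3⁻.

α₁ = 0.970

α₁ = 1 / (1 + [H⁺]/K1 + K2/[H⁺]) = 1 / (1 + 10^-1.86 + 10^-1.78)
   = 1 / (1 + 0.013804 + 0.016596) = 1/1.0304 = 0.9705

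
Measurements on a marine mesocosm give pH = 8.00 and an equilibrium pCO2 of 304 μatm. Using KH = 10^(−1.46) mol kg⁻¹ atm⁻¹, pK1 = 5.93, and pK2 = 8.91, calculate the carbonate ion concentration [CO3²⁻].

[CO3²⁻] = 0.152 mmol/kg

[CO2*] = KH · pCO2 = 10^(−1.46) × 304×10^-6 = 1.054×10^-5 mol/kg
α₀ = 1/(1 + K1/[H⁺] + K1K2/[H⁺]²) = 1/(1 + 10^+2.07 + 10^+1.16) = 0.007522
DIC = [CO2*]/α₀ = 1.054×10^-5 / 0.007522 = 1.401 mmol/kg
[CO3²⁻] = α₂·DIC; α₂ = 0.1087, so [CO3²⁻] = 0.1087 × 1.401 = 0.152 mmol/kg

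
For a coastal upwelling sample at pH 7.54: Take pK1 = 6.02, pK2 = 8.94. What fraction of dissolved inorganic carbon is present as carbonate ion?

α₂ = 1 / (1 + [H⁺]/K2 + [H⁺]²/(K1K2)) = 1 / (1 + 10^+1.40 + 10^-0.12)
   = 1 / (1 + 25.119 + 0.75858) = 1/26.877 = 0.03721

α₂ = 0.0372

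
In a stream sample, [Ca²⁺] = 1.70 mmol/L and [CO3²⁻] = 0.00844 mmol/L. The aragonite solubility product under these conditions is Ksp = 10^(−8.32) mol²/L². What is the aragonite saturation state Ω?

Ksp = 10^(−8.32) = 4.786×10^-9
Ω = [Ca²⁺][CO3²⁻]/Ksp = (1.70×10^-3)(0.00844×10^-3) / 4.786×10^-9 = 3.00

Ω = 3.00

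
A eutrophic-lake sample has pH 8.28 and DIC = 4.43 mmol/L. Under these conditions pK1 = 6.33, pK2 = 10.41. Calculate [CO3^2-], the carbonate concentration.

[CO3²⁻] = 0.0322 mmol/L

α₂ = 1 / (1 + [H⁺]/K2 + [H⁺]²/(K1K2)) = 1 / (1 + 10^+2.13 + 10^+0.18)
   = 1 / (1 + 134.90 + 1.5136) = 1/137.41 = 0.007277
[CO3²⁻] = α₂ × DIC = 0.007277 × 4.43 = 0.0322 mmol/L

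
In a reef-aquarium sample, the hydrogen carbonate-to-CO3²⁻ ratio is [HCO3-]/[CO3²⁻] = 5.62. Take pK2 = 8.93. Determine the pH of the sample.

pH = 8.18

From K2 = [H⁺][CO3²⁻]/[HCO3-]:  pH = pK2 − log₁₀([HCO3-]/[CO3²⁻])
log₁₀(5.62) = +0.750
pH = 8.93 − (+0.750) = 8.18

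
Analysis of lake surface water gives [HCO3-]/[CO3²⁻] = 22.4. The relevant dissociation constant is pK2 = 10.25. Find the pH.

pH = 8.90

From K2 = [H⁺][CO3²⁻]/[HCO3-]:  pH = pK2 − log₁₀([HCO3-]/[CO3²⁻])
log₁₀(22.4) = +1.350
pH = 10.25 − (+1.350) = 8.90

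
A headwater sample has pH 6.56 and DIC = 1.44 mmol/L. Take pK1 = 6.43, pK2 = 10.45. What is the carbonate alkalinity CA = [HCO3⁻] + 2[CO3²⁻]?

CA = 0.827 mmol/L

CA = [HCO3⁻] + 2[CO3²⁻] = (α₁ + 2α₂)·DIC
At pH 6.56: [H⁺]/K1 = 10^-0.13 = 0.74131, K2/[H⁺] = 10^-3.89 = 0.00012882
α₁ = 1/(1 + 0.74131 + 0.00012882) = 1/1.7414 = 0.5742; α₂ = α₁·K2/[H⁺] = 7.398×10^-5
α₁ + 2α₂ = 0.5744
CA = 0.5744 × 1.44 = 0.827 mmol/L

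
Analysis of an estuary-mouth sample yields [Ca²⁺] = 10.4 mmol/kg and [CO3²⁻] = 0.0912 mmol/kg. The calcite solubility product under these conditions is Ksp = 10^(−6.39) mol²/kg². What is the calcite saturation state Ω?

Ksp = 10^(−6.39) = 4.074×10^-7
Ω = [Ca²⁺][CO3²⁻]/Ksp = (10.4×10^-3)(0.0912×10^-3) / 4.074×10^-7 = 2.33

Ω = 2.33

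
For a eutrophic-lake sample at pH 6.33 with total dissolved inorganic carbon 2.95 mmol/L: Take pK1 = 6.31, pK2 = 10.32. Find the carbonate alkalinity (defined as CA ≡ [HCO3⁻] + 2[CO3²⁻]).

CA = [HCO3⁻] + 2[CO3²⁻] = (α₁ + 2α₂)·DIC
At pH 6.33: [H⁺]/K1 = 10^-0.02 = 0.95499, K2/[H⁺] = 10^-3.99 = 0.00010233
α₁ = 1/(1 + 0.95499 + 0.00010233) = 1/1.9551 = 0.5115; α₂ = α₁·K2/[H⁺] = 5.234×10^-5
α₁ + 2α₂ = 0.5116
CA = 0.5116 × 2.95 = 1.51 mmol/L

CA = 1.51 mmol/L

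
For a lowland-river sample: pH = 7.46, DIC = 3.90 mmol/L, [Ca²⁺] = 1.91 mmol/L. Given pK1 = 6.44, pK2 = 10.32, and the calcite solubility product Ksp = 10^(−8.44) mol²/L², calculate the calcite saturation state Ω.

Ω = 2.58

α₂ = 1 / (1 + [H⁺]/K2 + [H⁺]²/(K1K2)) = 1 / (1 + 10^+2.86 + 10^+1.84)
   = 1 / (1 + 724.44 + 69.183) = 1/794.62 = 0.001258
[CO3²⁻] = α₂ × DIC = 0.001258 × 3.90 = 0.004908 mmol/L = 4.908 μmol/L
Ksp = 10^(−8.44) = 3.631×10^-9
Ω = [Ca²⁺][CO3²⁻]/Ksp = (1.91×10^-3)(4.908×10^-6) / 3.631×10^-9 = 2.58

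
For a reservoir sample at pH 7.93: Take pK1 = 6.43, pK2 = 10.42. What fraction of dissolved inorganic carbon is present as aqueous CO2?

α₀ = 1 / (1 + K1/[H⁺] + K1K2/[H⁺]²) = 1 / (1 + 10^+1.50 + 10^-0.99)
   = 1 / (1 + 31.623 + 0.10233) = 1/32.725 = 0.03056

α₀ = 0.0306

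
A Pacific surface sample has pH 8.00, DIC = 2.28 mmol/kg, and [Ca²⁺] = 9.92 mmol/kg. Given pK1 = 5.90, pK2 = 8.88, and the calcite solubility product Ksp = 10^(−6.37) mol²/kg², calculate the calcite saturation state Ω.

α₂ = 1 / (1 + [H⁺]/K2 + [H⁺]²/(K1K2)) = 1 / (1 + 10^+0.88 + 10^-1.22)
   = 1 / (1 + 7.5858 + 0.060256) = 1/8.6460 = 0.1157
[CO3²⁻] = α₂ × DIC = 0.1157 × 2.28 = 0.2637 mmol/kg
Ksp = 10^(−6.37) = 4.266×10^-7
Ω = [Ca²⁺][CO3²⁻]/Ksp = (9.92×10^-3)(2.637×10^-4) / 4.266×10^-7 = 6.13

Ω = 6.13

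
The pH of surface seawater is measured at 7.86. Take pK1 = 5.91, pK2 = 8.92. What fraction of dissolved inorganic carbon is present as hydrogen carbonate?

α₁ = 0.910

α₁ = 1 / (1 + [H⁺]/K1 + K2/[H⁺]) = 1 / (1 + 10^-1.95 + 10^-1.06)
   = 1 / (1 + 0.011220 + 0.087096) = 1/1.0983 = 0.9105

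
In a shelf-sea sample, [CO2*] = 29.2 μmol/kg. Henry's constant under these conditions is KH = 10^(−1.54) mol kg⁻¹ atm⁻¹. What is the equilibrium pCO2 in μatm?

KH = 10^(−1.54) = 2.884×10^-2 mol kg⁻¹ atm⁻¹
pCO2 = [CO2*]/KH = 29.2×10^-6 / 2.884×10^-2 = 1.01×10^-3 atm = 1010 μatm

pCO2 = 1010 μatm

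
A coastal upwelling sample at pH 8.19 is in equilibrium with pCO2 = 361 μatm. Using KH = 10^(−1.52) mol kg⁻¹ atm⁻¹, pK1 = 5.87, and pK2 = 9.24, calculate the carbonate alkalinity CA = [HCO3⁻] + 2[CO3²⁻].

[CO2*] = KH · pCO2 = 10^(−1.52) × 361×10^-6 = 1.090×10^-5 mol/kg
α₀ = 1/(1 + K1/[H⁺] + K1K2/[H⁺]²) = 1/(1 + 10^+2.32 + 10^+1.27) = 0.004375
DIC = [CO2*]/α₀ = 1.090×10^-5 / 0.004375 = 2.492 mmol/kg
CA = (α₁ + 2α₂)·DIC = (0.9142 + 2×0.08147) × 2.492 = 2.68 mmol/kg

CA = 2.68 mmol/kg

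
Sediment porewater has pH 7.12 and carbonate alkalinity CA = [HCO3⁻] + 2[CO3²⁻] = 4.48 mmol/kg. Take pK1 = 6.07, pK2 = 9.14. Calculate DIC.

CA = [HCO3⁻] + 2[CO3²⁻] = (α₁ + 2α₂)·DIC
At pH 7.12: [H⁺]/K1 = 10^-1.05 = 0.089125, K2/[H⁺] = 10^-2.02 = 0.0095499
α₁ = 1/(1 + 0.089125 + 0.0095499) = 1/1.0987 = 0.9102; α₂ = α₁·K2/[H⁺] = 0.008692
α₁ + 2α₂ = 0.9276
DIC = CA / (α₁ + 2α₂) = 4.48 / 0.9276 = 4.83 mmol/kg

DIC = 4.83 mmol/kg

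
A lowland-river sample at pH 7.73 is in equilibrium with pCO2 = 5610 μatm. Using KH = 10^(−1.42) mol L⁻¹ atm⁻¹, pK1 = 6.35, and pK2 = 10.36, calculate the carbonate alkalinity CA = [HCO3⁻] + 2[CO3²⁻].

CA = 5.14 mmol/L

[CO2*] = KH · pCO2 = 10^(−1.42) × 5610×10^-6 = 2.133×10^-4 mol/L
α₀ = 1/(1 + K1/[H⁺] + K1K2/[H⁺]²) = 1/(1 + 10^+1.38 + 10^-1.25) = 0.03993
DIC = [CO2*]/α₀ = 2.133×10^-4 / 0.03993 = 5.342 mmol/L
CA = (α₁ + 2α₂)·DIC = (0.9578 + 2×0.002245) × 5.342 = 5.14 mmol/L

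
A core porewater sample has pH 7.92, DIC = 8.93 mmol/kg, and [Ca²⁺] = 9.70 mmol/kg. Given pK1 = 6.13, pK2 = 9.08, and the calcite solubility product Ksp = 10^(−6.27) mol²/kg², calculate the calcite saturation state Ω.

Ω = 10.3

α₂ = 1 / (1 + [H⁺]/K2 + [H⁺]²/(K1K2)) = 1 / (1 + 10^+1.16 + 10^-0.63)
   = 1 / (1 + 14.454 + 0.23442) = 1/15.689 = 0.06374
[CO3²⁻] = α₂ × DIC = 0.06374 × 8.93 = 0.5692 mmol/kg
Ksp = 10^(−6.27) = 5.370×10^-7
Ω = [Ca²⁺][CO3²⁻]/Ksp = (9.70×10^-3)(5.692×10^-4) / 5.370×10^-7 = 10.3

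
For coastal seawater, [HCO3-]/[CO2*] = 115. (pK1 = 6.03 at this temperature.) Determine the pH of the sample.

From K1 = [H⁺][HCO3-]/[CO2*]:  pH = pK1 + log₁₀([HCO3-]/[CO2*])
log₁₀(115) = +2.061
pH = 6.03 + (+2.061) = 8.09

pH = 8.09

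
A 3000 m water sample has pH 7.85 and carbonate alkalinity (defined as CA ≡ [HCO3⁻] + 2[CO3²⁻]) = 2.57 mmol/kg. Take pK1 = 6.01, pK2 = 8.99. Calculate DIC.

CA = [HCO3⁻] + 2[CO3²⁻] = (α₁ + 2α₂)·DIC
At pH 7.85: [H⁺]/K1 = 10^-1.84 = 0.014454, K2/[H⁺] = 10^-1.14 = 0.072444
α₁ = 1/(1 + 0.014454 + 0.072444) = 1/1.0869 = 0.9200; α₂ = α₁·K2/[H⁺] = 0.06665
α₁ + 2α₂ = 1.0534
DIC = CA / (α₁ + 2α₂) = 2.57 / 1.0534 = 2.44 mmol/kg

DIC = 2.44 mmol/kg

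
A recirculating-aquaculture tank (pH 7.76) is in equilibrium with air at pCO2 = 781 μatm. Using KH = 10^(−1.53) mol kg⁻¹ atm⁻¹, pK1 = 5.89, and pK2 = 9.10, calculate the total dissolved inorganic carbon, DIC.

[CO2*] = KH · pCO2 = 10^(−1.53) × 781×10^-6 = 2.305×10^-5 mol/kg
α₀ = 1/(1 + K1/[H⁺] + K1K2/[H⁺]²) = 1/(1 + 10^+1.87 + 10^+0.53) = 0.01274
DIC = [CO2*]/α₀ = 2.305×10^-5 / 0.01274 = 1.81 mmol/kg

DIC = 1.81 mmol/kg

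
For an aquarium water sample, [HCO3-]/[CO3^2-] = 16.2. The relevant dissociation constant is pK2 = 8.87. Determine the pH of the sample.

pH = 7.66

From K2 = [H⁺][CO3^2-]/[HCO3-]:  pH = pK2 − log₁₀([HCO3-]/[CO3^2-])
log₁₀(16.2) = +1.210
pH = 8.87 − (+1.210) = 7.66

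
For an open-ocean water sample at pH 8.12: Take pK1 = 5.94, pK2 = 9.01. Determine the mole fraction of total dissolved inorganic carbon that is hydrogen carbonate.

α₁ = 1 / (1 + [H⁺]/K1 + K2/[H⁺]) = 1 / (1 + 10^-2.18 + 10^-0.89)
   = 1 / (1 + 0.0066069 + 0.12882) = 1/1.1354 = 0.8807

α₁ = 0.881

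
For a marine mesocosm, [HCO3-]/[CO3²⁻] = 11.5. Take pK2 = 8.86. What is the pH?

From K2 = [H⁺][CO3²⁻]/[HCO3-]:  pH = pK2 − log₁₀([HCO3-]/[CO3²⁻])
log₁₀(11.5) = +1.061
pH = 8.86 − (+1.061) = 7.80

pH = 7.80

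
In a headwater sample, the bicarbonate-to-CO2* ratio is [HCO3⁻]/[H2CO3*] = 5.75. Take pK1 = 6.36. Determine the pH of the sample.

pH = 7.12

From K1 = [H⁺][HCO3⁻]/[H2CO3*]:  pH = pK1 + log₁₀([HCO3⁻]/[H2CO3*])
log₁₀(5.75) = +0.760
pH = 6.36 + (+0.760) = 7.12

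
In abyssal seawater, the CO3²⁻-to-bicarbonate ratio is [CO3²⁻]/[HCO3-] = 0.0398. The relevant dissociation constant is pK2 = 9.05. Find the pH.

From K2 = [H⁺][CO3²⁻]/[HCO3-]:  pH = pK2 + log₁₀([CO3²⁻]/[HCO3-])
log₁₀(0.0398) = -1.400
pH = 9.05 + (-1.400) = 7.65

pH = 7.65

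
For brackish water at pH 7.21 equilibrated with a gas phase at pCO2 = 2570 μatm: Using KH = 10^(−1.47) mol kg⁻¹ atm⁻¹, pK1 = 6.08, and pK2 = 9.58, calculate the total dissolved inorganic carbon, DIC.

[CO2*] = KH · pCO2 = 10^(−1.47) × 2570×10^-6 = 8.708×10^-5 mol/kg
α₀ = 1/(1 + K1/[H⁺] + K1K2/[H⁺]²) = 1/(1 + 10^+1.13 + 10^-1.24) = 0.06874
DIC = [CO2*]/α₀ = 8.708×10^-5 / 0.06874 = 1.27 mmol/kg

DIC = 1.27 mmol/kg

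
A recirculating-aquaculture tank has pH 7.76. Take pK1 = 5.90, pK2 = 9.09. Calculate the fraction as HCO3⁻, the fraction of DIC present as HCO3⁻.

α₁ = 1 / (1 + [H⁺]/K1 + K2/[H⁺]) = 1 / (1 + 10^-1.86 + 10^-1.33)
   = 1 / (1 + 0.013804 + 0.046774) = 1/1.0606 = 0.9429

α₁ = 0.943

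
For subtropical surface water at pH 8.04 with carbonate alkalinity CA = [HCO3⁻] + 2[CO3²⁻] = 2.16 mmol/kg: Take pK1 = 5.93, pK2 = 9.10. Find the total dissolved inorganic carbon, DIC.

DIC = 2.01 mmol/kg

CA = [HCO3⁻] + 2[CO3²⁻] = (α₁ + 2α₂)·DIC
At pH 8.04: [H⁺]/K1 = 10^-2.11 = 0.0077625, K2/[H⁺] = 10^-1.06 = 0.087096
α₁ = 1/(1 + 0.0077625 + 0.087096) = 1/1.0949 = 0.9134; α₂ = α₁·K2/[H⁺] = 0.07955
α₁ + 2α₂ = 1.0725
DIC = CA / (α₁ + 2α₂) = 2.16 / 1.0725 = 2.01 mmol/kg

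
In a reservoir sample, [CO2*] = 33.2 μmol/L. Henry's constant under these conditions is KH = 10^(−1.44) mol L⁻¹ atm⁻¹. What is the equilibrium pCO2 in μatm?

pCO2 = 914 μatm

KH = 10^(−1.44) = 3.631×10^-2 mol L⁻¹ atm⁻¹
pCO2 = [CO2*]/KH = 33.2×10^-6 / 3.631×10^-2 = 9.14×10^-4 atm = 914 μatm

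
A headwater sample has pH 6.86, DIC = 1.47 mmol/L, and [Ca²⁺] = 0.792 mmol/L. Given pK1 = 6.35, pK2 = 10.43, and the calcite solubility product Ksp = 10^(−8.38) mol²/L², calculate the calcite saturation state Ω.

α₂ = 1 / (1 + [H⁺]/K2 + [H⁺]²/(K1K2)) = 1 / (1 + 10^+3.57 + 10^+3.06)
   = 1 / (1 + 3715.4 + 1148.2) = 1/4864.5 = 0.0002056
[CO3²⁻] = α₂ × DIC = 0.0002056 × 1.47 = 0.0003022 mmol/L = 0.3022 μmol/L
Ksp = 10^(−8.38) = 4.169×10^-9
Ω = [Ca²⁺][CO3²⁻]/Ksp = (0.792×10^-3)(3.022×10^-7) / 4.169×10^-9 = 0.0574

Ω = 0.0574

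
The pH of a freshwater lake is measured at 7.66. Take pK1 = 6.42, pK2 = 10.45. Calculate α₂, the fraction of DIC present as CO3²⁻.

α₂ = 1 / (1 + [H⁺]/K2 + [H⁺]²/(K1K2)) = 1 / (1 + 10^+2.79 + 10^+1.55)
   = 1 / (1 + 616.60 + 35.481) = 1/653.08 = 0.001531

α₂ = 0.00153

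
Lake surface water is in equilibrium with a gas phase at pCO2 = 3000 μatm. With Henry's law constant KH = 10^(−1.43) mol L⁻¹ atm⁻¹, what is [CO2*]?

[CO2*] = 111 μmol/L

KH = 10^(−1.43) = 3.715×10^-2 mol L⁻¹ atm⁻¹
[CO2*] = KH · pCO2 = 3.715×10^-2 × 3000×10^-6 atm = 1.11×10^-4 mol/L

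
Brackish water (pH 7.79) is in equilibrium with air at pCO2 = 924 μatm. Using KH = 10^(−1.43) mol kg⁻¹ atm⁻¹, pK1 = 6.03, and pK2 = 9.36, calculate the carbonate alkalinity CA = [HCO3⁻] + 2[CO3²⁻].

CA = 2.08 mmol/kg

[CO2*] = KH · pCO2 = 10^(−1.43) × 924×10^-6 = 3.433×10^-5 mol/kg
α₀ = 1/(1 + K1/[H⁺] + K1K2/[H⁺]²) = 1/(1 + 10^+1.76 + 10^+0.19) = 0.01664
DIC = [CO2*]/α₀ = 3.433×10^-5 / 0.01664 = 2.063 mmol/kg
CA = (α₁ + 2α₂)·DIC = (0.9576 + 2×0.02577) × 2.063 = 2.08 mmol/kg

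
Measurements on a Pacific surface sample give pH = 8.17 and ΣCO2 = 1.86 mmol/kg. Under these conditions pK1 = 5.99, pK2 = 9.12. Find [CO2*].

[CO2*] = 11.0 μmol/kg

α₀ = 1 / (1 + K1/[H⁺] + K1K2/[H⁺]²) = 1 / (1 + 10^+2.18 + 10^+1.23)
   = 1 / (1 + 151.36 + 16.982) = 1/169.34 = 0.005905
[CO2*] = α₀ × DIC = 0.005905 × 1.86 = 0.0110 mmol/kg = 11.0 μmol/kg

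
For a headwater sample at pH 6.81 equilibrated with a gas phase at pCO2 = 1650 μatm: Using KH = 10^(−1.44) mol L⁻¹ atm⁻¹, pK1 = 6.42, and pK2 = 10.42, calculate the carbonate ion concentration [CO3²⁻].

[CO3²⁻] = 0.0361 μmol/L

[CO2*] = KH · pCO2 = 10^(−1.44) × 1650×10^-6 = 5.991×10^-5 mol/L
α₀ = 1/(1 + K1/[H⁺] + K1K2/[H⁺]²) = 1/(1 + 10^+0.39 + 10^-3.22) = 0.2894
DIC = [CO2*]/α₀ = 5.991×10^-5 / 0.2894 = 0.2070 mmol/L
[CO3²⁻] = α₂·DIC; α₂ = 0.0001744, so [CO3²⁻] = 0.0001744 × 0.2070 = 3.61×10^-5 mmol/L = 0.0361 μmol/L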